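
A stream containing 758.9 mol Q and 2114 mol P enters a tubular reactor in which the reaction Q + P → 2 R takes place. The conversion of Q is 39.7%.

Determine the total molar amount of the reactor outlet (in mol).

Q reacted = 0.397 × 758.9 = 301.3 mol; ν_Q = −1, so ξ = 301.3/1 = 301.3 mol.
Outlet amounts (n = n₀ + ν ξ):
  Q: 758.9 − 1(301.3) = 457.6
  P: 2114 − 1(301.3) = 1813
  R: 0 + 2(301.3) = 602.6
Total out = 457.6 + 1813 + 602.6 = 2873 mol.

2870 mol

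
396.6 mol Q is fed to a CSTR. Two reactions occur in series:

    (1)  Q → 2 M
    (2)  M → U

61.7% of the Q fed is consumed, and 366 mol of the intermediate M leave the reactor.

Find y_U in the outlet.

Conversion of Q: Q consumed = 1ξ₁ = 0.617 × 396.6 → ξ₁ = 244.7 mol.
M balance: n_M = 0 + 2ξ₁ − 1ξ₂ = 366 → ξ₂ = (2·244.7 − 366)/1 = 123.4 mol.
Outlet amounts (n = n₀ + Σ ν·ξ):
  Q: 396.6 − 1(244.7) = 151.9
  M: 0 + 2(244.7) − 1(123.4) = 366
  U: 0 + 1(123.4) = 123.4
Total out = 641.3 mol; y_U = 123.4 / 641.3 = 0.1924.

0.192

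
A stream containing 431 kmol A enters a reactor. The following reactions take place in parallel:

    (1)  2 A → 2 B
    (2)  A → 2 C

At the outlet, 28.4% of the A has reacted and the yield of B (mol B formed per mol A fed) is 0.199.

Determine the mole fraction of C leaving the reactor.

Yield of B: 2ξ₁ / 431 = 0.199 → ξ₁ = 42.88 kmol.
Conversion of A: 2ξ₁ + 1ξ₂ = 0.284 × 431 = 122.4 → ξ₂ = 36.63 kmol.
Outlet amounts (n = n₀ + Σ ν·ξ):
  A: 431 − 2(42.88) − 1(36.63) = 308.6
  B: 0 + 2(42.88) = 85.77
  C: 0 + 2(36.63) = 73.27
Total out = 467.6 kmol; y_C = 73.27 / 467.6 = 0.1567.

0.157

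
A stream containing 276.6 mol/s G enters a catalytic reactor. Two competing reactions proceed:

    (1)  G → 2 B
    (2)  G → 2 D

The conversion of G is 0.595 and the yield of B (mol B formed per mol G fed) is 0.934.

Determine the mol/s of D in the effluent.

70.8 mol/s

Yield of B: 2ξ₁ / 276.6 = 0.934 → ξ₁ = 129.2 mol/s.
Conversion of G: 1ξ₁ + 1ξ₂ = 0.595 × 276.6 = 164.6 → ξ₂ = 35.4 mol/s.
Outlet amounts (n = n₀ + Σ ν·ξ):
  G: 276.6 − 1(129.2) − 1(35.4) = 112
  B: 0 + 2(129.2) = 258.3
  D: 0 + 2(35.4) = 70.81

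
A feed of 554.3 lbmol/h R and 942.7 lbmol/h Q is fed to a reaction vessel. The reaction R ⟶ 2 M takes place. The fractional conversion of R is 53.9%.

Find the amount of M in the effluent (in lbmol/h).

R reacted = 0.539 × 554.3 = 298.8 lbmol/h; ν_R = −1, so ξ = 298.8/1 = 298.8 lbmol/h.
Outlet amounts (n = n₀ + ν ξ):
  R: 554.3 − 1(298.8) = 255.5
  M: 0 + 2(298.8) = 597.5
  Q: 942.7 (inert)

598 lbmol/h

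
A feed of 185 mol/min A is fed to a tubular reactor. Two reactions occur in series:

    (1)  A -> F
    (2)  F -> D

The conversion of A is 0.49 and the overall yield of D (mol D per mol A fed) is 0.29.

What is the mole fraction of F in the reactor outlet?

0.2

Conversion of A: A consumed = 1ξ₁ = 0.49 × 185 → ξ₁ = 90.65 mol/min.
Yield of D: 1ξ₂ / 185 = 0.29 → ξ₂ = 53.65 mol/min.
Outlet amounts (n = n₀ + Σ ν·ξ):
  A: 185 − 1(90.65) = 94.35
  F: 0 + 1(90.65) − 1(53.65) = 37
  D: 0 + 1(53.65) = 53.65
Total out = 185 mol/min; y_F = 37 / 185 = 0.2.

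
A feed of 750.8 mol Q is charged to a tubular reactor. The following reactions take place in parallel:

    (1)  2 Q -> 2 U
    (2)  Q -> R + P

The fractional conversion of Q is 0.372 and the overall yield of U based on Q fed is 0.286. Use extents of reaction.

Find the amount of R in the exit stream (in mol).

64.6 mol

Yield of U: 2ξ₁ / 750.8 = 0.286 → ξ₁ = 107.4 mol.
Conversion of Q: 2ξ₁ + 1ξ₂ = 0.372 × 750.8 = 279.3 → ξ₂ = 64.57 mol.
Outlet amounts (n = n₀ + Σ ν·ξ):
  Q: 750.8 − 2(107.4) − 1(64.57) = 471.5
  U: 0 + 2(107.4) = 214.7
  R: 0 + 1(64.57) = 64.57
  P: 0 + 1(64.57) = 64.57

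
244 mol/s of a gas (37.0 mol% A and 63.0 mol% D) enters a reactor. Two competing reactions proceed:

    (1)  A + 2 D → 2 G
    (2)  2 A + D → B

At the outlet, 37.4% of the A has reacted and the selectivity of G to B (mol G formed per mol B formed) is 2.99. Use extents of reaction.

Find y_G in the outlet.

Conversion of A: A consumed = 0.374 × 90.28 = 33.76 mol/s = 1ξ₁ + 2ξ₂.
Selectivity: 2ξ₁ / (1ξ₂) = 2.99 → ξ₁ = 1.495 ξ₂.
Substitute: (1·1.495 + 2) ξ₂ = 33.76 → ξ₂ = 9.661 mol/s, ξ₁ = 14.44 mol/s.
Outlet amounts (n = n₀ + Σ ν·ξ):
  A: 90.28 − 1(14.44) − 2(9.661) = 56.52
  D: 153.7 − 2(14.44) − 1(9.661) = 115.2
  G: 0 + 2(14.44) = 28.89
  B: 0 + 1(9.661) = 9.661
Total out = 210.2 mol/s; y_G = 28.89 / 210.2 = 0.1374.

0.137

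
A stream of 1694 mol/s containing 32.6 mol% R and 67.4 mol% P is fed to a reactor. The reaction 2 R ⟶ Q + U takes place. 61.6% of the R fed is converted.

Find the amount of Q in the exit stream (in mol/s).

170 mol/s

R reacted = 0.616 × 552.2 = 340.2 mol/s; ν_R = −2, so ξ = 340.2/2 = 170.1 mol/s.
Outlet amounts (n = n₀ + ν ξ):
  R: 552.2 − 2(170.1) = 212.1
  Q: 0 + 1(170.1) = 170.1
  U: 0 + 1(170.1) = 170.1
  P: 1142 (inert)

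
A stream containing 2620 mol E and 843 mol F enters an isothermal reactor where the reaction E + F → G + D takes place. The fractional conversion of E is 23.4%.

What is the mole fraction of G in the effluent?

0.177

E reacted = 0.234 × 2620 = 613.1 mol; ν_E = −1, so ξ = 613.1/1 = 613.1 mol.
Outlet amounts (n = n₀ + ν ξ):
  E: 2620 − 1(613.1) = 2007
  F: 843 − 1(613.1) = 229.9
  G: 0 + 1(613.1) = 613.1
  D: 0 + 1(613.1) = 613.1
Total out = 3463 mol; y_G = 613.1 / 3463 = 0.177.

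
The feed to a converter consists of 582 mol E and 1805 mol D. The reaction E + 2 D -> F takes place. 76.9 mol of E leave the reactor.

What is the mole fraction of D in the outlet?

For E: n = n₀ − 1ξ → 76.9 = 582 − 1ξ, giving ξ = 505.1 mol.
Outlet amounts (n = n₀ + ν ξ):
  E: 582 − 1(505.1) = 76.9
  D: 1805 − 2(505.1) = 794.8
  F: 0 + 1(505.1) = 505.1
Total out = 1377 mol; y_D = 794.8 / 1377 = 0.5773.

0.577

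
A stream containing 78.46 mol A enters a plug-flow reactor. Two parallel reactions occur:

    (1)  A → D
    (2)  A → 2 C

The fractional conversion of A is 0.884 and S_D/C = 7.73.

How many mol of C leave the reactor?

8.43 mol

Conversion of A: A consumed = 0.884 × 78.46 = 69.36 mol = 1ξ₁ + 1ξ₂.
Selectivity: 1ξ₁ / (2ξ₂) = 7.73 → ξ₁ = 15.46 ξ₂.
Substitute: (1·15.46 + 1) ξ₂ = 69.36 → ξ₂ = 4.214 mol, ξ₁ = 65.14 mol.
Outlet amounts (n = n₀ + Σ ν·ξ):
  A: 78.46 − 1(65.14) − 1(4.214) = 9.101
  D: 0 + 1(65.14) = 65.14
  C: 0 + 2(4.214) = 8.428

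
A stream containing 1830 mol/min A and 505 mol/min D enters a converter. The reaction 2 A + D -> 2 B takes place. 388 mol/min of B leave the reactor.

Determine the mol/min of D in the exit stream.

For B: n = n₀ + 2ξ → 388 = 0 + 2ξ, giving ξ = 194 mol/min.
Outlet amounts (n = n₀ + ν ξ):
  A: 1830 − 2(194) = 1442
  D: 505 − 1(194) = 311
  B: 0 + 2(194) = 388

311 mol/min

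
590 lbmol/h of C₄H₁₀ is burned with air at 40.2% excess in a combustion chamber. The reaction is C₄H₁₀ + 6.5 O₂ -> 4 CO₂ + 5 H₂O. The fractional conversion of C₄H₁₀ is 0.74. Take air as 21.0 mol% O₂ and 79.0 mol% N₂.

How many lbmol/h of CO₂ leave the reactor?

Stoichiometric O₂ = 6.5 × 590 = 3835 lbmol/h; O₂ fed = 3835 × 1.402 = 5377 lbmol/h.
N₂ fed = 5377 × 79/21 = 20230 lbmol/h.
Fuel reacted = 0.74 × 590 → ξ = 436.6 lbmol/h.
Outlet (n = n₀ + ν ξ):
  C₄H₁₀: 590 − 1(436.6) = 153.4
  O₂: 5377 − 6.5(436.6) = 2539
  N₂: 20230 (inert)
  CO₂: 0 + 4(436.6) = 1746
  H₂O: 0 + 5(436.6) = 2183

1750 lbmol/h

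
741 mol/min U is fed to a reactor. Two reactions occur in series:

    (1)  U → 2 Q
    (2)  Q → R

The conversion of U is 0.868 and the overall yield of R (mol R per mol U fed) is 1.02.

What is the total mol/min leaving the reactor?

Conversion of U: U consumed = 1ξ₁ = 0.868 × 741 → ξ₁ = 643.2 mol/min.
Yield of R: 1ξ₂ / 741 = 1.02 → ξ₂ = 755.8 mol/min.
Outlet amounts (n = n₀ + Σ ν·ξ):
  U: 741 − 1(643.2) = 97.81
  Q: 0 + 2(643.2) − 1(755.8) = 530.6
  R: 0 + 1(755.8) = 755.8
Total out = 97.81 + 530.6 + 755.8 = 1384 mol/min.

1380 mol/min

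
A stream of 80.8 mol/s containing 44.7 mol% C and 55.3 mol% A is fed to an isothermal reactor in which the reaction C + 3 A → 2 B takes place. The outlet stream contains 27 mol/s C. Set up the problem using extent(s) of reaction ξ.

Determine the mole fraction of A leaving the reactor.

For C: n = n₀ − 1ξ → 27 = 36.12 − 1ξ, giving ξ = 9.118 mol/s.
Outlet amounts (n = n₀ + ν ξ):
  C: 36.12 − 1(9.118) = 27
  A: 44.68 − 3(9.118) = 17.33
  B: 0 + 2(9.118) = 18.24
Total out = 62.56 mol/s; y_A = 17.33 / 62.56 = 0.277.

0.277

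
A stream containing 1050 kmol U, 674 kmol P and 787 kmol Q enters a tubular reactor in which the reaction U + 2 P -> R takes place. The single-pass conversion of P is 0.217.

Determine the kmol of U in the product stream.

P reacted = 0.217 × 674 = 146.3 kmol; ν_P = −2, so ξ = 146.3/2 = 73.13 kmol.
Outlet amounts (n = n₀ + ν ξ):
  U: 1050 − 1(73.13) = 976.9
  P: 674 − 2(73.13) = 527.7
  R: 0 + 1(73.13) = 73.13
  Q: 787 (inert)

977 kmol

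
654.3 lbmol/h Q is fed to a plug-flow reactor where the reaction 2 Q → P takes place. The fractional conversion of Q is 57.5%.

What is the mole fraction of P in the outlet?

Q reacted = 0.575 × 654.3 = 376.2 lbmol/h; ν_Q = −2, so ξ = 376.2/2 = 188.1 lbmol/h.
Outlet amounts (n = n₀ + ν ξ):
  Q: 654.3 − 2(188.1) = 278.1
  P: 0 + 1(188.1) = 188.1
Total out = 466.2 lbmol/h; y_P = 188.1 / 466.2 = 0.4035.

0.404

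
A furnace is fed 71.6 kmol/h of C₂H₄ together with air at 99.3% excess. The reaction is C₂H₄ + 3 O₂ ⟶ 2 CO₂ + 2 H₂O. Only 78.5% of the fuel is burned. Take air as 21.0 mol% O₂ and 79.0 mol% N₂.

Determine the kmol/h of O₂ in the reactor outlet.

Stoichiometric O₂ = 3 × 71.6 = 214.8 kmol/h; O₂ fed = 214.8 × 1.993 = 428.1 kmol/h.
N₂ fed = 428.1 × 79/21 = 1610 kmol/h.
Fuel reacted = 0.785 × 71.6 → ξ = 56.21 kmol/h.
Outlet (n = n₀ + ν ξ):
  C₂H₄: 71.6 − 1(56.21) = 15.39
  O₂: 428.1 − 3(56.21) = 259.5
  N₂: 1610 (inert)
  CO₂: 0 + 2(56.21) = 112.4
  H₂O: 0 + 2(56.21) = 112.4

259 kmol/h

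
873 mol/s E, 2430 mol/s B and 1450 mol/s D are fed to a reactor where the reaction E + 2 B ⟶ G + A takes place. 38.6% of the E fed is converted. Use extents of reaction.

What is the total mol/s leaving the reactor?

E reacted = 0.386 × 873 = 337 mol/s; ν_E = −1, so ξ = 337/1 = 337 mol/s.
Outlet amounts (n = n₀ + ν ξ):
  E: 873 − 1(337) = 536
  B: 2430 − 2(337) = 1756
  G: 0 + 1(337) = 337
  A: 0 + 1(337) = 337
  D: 1450 (inert)
Total out = 536 + 1756 + 337 + 337 + 1450 = 4416 mol/s.

4420 mol/s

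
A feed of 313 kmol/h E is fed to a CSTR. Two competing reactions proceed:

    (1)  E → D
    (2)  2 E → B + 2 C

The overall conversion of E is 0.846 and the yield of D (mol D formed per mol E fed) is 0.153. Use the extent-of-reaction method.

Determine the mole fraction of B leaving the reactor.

0.257

Yield of D: 1ξ₁ / 313 = 0.153 → ξ₁ = 47.89 kmol/h.
Conversion of E: 1ξ₁ + 2ξ₂ = 0.846 × 313 = 264.8 → ξ₂ = 108.5 kmol/h.
Outlet amounts (n = n₀ + Σ ν·ξ):
  E: 313 − 1(47.89) − 2(108.5) = 48.2
  D: 0 + 1(47.89) = 47.89
  B: 0 + 1(108.5) = 108.5
  C: 0 + 2(108.5) = 216.9
Total out = 421.5 kmol/h; y_B = 108.5 / 421.5 = 0.2573.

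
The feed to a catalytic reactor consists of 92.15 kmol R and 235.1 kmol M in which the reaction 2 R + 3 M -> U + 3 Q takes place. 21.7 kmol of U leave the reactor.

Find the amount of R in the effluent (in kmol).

48.8 kmol

For U: n = n₀ + 1ξ → 21.7 = 0 + 1ξ, giving ξ = 21.7 kmol.
Outlet amounts (n = n₀ + ν ξ):
  R: 92.15 − 2(21.7) = 48.75
  M: 235.1 − 3(21.7) = 170
  U: 0 + 1(21.7) = 21.7
  Q: 0 + 3(21.7) = 65.1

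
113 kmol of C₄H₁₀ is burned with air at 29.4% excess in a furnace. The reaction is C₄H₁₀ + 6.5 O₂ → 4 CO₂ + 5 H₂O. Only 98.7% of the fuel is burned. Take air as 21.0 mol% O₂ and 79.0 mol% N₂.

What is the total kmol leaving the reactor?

Stoichiometric O₂ = 6.5 × 113 = 734.5 kmol; O₂ fed = 734.5 × 1.294 = 950.4 kmol.
N₂ fed = 950.4 × 79/21 = 3575 kmol.
Fuel reacted = 0.987 × 113 → ξ = 111.5 kmol.
Outlet (n = n₀ + ν ξ):
  C₄H₁₀: 113 − 1(111.5) = 1.469
  O₂: 950.4 − 6.5(111.5) = 225.5
  N₂: 3575 (inert)
  CO₂: 0 + 4(111.5) = 446.1
  H₂O: 0 + 5(111.5) = 557.7
Total out = 1.469 + 225.5 + 3575 + 446.1 + 557.7 = 4806 kmol.

4810 kmol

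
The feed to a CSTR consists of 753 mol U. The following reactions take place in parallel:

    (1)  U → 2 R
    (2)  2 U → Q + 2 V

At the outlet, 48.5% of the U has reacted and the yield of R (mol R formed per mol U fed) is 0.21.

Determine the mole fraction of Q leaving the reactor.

0.147

Yield of R: 2ξ₁ / 753 = 0.21 → ξ₁ = 79.06 mol.
Conversion of U: 1ξ₁ + 2ξ₂ = 0.485 × 753 = 365.2 → ξ₂ = 143.1 mol.
Outlet amounts (n = n₀ + Σ ν·ξ):
  U: 753 − 1(79.06) − 2(143.1) = 387.8
  R: 0 + 2(79.06) = 158.1
  Q: 0 + 1(143.1) = 143.1
  V: 0 + 2(143.1) = 286.1
Total out = 975.1 mol; y_Q = 143.1 / 975.1 = 0.1467.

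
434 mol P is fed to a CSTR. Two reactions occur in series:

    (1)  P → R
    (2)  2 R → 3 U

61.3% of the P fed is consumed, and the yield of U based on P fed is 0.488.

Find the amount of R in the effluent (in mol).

125 mol

Conversion of P: P consumed = 1ξ₁ = 0.613 × 434 → ξ₁ = 266 mol.
Yield of U: 3ξ₂ / 434 = 0.488 → ξ₂ = 70.6 mol.
Outlet amounts (n = n₀ + Σ ν·ξ):
  P: 434 − 1(266) = 168
  R: 0 + 1(266) − 2(70.6) = 124.8
  U: 0 + 3(70.6) = 211.8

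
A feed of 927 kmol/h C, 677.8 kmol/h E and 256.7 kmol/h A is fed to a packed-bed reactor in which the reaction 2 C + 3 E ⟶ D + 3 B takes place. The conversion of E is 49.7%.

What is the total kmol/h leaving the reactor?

1750 kmol/h

E reacted = 0.497 × 677.8 = 336.9 kmol/h; ν_E = −3, so ξ = 336.9/3 = 112.3 kmol/h.
Outlet amounts (n = n₀ + ν ξ):
  C: 927 − 2(112.3) = 702.4
  E: 677.8 − 3(112.3) = 340.9
  D: 0 + 1(112.3) = 112.3
  B: 0 + 3(112.3) = 336.9
  A: 256.7 (inert)
Total out = 702.4 + 340.9 + 112.3 + 336.9 + 256.7 = 1749 kmol/h.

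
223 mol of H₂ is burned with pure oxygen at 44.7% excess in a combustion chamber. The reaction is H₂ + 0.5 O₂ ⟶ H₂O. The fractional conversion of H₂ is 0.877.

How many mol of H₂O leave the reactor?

196 mol

Stoichiometric O₂ = 0.5 × 223 = 111.5 mol; O₂ fed = 111.5 × 1.447 = 161.3 mol.
Fuel reacted = 0.877 × 223 → ξ = 195.6 mol.
Outlet (n = n₀ + ν ξ):
  H₂: 223 − 1(195.6) = 27.43
  O₂: 161.3 − 0.5(195.6) = 63.56
  H₂O: 0 + 1(195.6) = 195.6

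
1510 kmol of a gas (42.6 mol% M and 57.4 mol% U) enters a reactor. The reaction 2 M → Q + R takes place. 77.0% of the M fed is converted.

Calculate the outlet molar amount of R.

248 kmol

M reacted = 0.77 × 643.3 = 495.3 kmol; ν_M = −2, so ξ = 495.3/2 = 247.7 kmol.
Outlet amounts (n = n₀ + ν ξ):
  M: 643.3 − 2(247.7) = 147.9
  Q: 0 + 1(247.7) = 247.7
  R: 0 + 1(247.7) = 247.7
  U: 866.7 (inert)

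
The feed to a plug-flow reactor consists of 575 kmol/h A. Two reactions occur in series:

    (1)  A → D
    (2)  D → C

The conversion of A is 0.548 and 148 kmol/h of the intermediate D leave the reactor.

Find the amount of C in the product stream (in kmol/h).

Conversion of A: A consumed = 1ξ₁ = 0.548 × 575 → ξ₁ = 315.1 kmol/h.
D balance: n_D = 0 + 1ξ₁ − 1ξ₂ = 148 → ξ₂ = (1·315.1 − 148)/1 = 167.1 kmol/h.
Outlet amounts (n = n₀ + Σ ν·ξ):
  A: 575 − 1(315.1) = 259.9
  D: 0 + 1(315.1) − 1(167.1) = 148
  C: 0 + 1(167.1) = 167.1

167 kmol/h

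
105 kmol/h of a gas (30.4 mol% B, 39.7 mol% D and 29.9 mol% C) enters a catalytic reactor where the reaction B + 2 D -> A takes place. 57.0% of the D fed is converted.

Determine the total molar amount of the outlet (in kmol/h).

D reacted = 0.57 × 41.69 = 23.76 kmol/h; ν_D = −2, so ξ = 23.76/2 = 11.88 kmol/h.
Outlet amounts (n = n₀ + ν ξ):
  B: 31.92 − 1(11.88) = 20.04
  D: 41.69 − 2(11.88) = 17.92
  A: 0 + 1(11.88) = 11.88
  C: 31.39 (inert)
Total out = 20.04 + 17.92 + 11.88 + 31.39 = 81.24 kmol/h.

81.2 kmol/h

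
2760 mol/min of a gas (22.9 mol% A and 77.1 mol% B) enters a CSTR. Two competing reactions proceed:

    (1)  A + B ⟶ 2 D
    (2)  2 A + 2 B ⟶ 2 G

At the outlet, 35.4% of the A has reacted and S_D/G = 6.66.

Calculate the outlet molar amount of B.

1900 mol/min

Conversion of A: A consumed = 0.354 × 632 = 223.7 mol/min = 1ξ₁ + 2ξ₂.
Selectivity: 2ξ₁ / (2ξ₂) = 6.66 → ξ₁ = 6.66 ξ₂.
Substitute: (1·6.66 + 2) ξ₂ = 223.7 → ξ₂ = 25.84 mol/min, ξ₁ = 172.1 mol/min.
Outlet amounts (n = n₀ + Σ ν·ξ):
  A: 632 − 1(172.1) − 2(25.84) = 408.3
  B: 2128 − 1(172.1) − 2(25.84) = 1904
  D: 0 + 2(172.1) = 344.1
  G: 0 + 2(25.84) = 51.67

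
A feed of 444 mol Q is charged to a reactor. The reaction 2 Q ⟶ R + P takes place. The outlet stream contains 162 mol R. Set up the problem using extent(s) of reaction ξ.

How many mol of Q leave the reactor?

120 mol

For R: n = n₀ + 1ξ → 162 = 0 + 1ξ, giving ξ = 162 mol.
Outlet amounts (n = n₀ + ν ξ):
  Q: 444 − 2(162) = 120
  R: 0 + 1(162) = 162
  P: 0 + 1(162) = 162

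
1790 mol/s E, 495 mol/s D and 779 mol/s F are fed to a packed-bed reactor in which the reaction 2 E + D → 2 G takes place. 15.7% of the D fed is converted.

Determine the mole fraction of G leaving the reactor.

0.052

D reacted = 0.157 × 495 = 77.72 mol/s; ν_D = −1, so ξ = 77.72/1 = 77.72 mol/s.
Outlet amounts (n = n₀ + ν ξ):
  E: 1790 − 2(77.72) = 1635
  D: 495 − 1(77.72) = 417.3
  G: 0 + 2(77.72) = 155.4
  F: 779 (inert)
Total out = 2986 mol/s; y_G = 155.4 / 2986 = 0.05205.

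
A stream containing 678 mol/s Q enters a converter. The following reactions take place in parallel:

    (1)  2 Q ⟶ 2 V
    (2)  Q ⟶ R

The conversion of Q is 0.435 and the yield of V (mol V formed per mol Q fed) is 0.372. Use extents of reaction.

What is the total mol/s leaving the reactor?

678 mol/s

Yield of V: 2ξ₁ / 678 = 0.372 → ξ₁ = 126.1 mol/s.
Conversion of Q: 2ξ₁ + 1ξ₂ = 0.435 × 678 = 294.9 → ξ₂ = 42.71 mol/s.
Outlet amounts (n = n₀ + Σ ν·ξ):
  Q: 678 − 2(126.1) − 1(42.71) = 383.1
  V: 0 + 2(126.1) = 252.2
  R: 0 + 1(42.71) = 42.71
Total out = 383.1 + 252.2 + 42.71 = 678 mol/s.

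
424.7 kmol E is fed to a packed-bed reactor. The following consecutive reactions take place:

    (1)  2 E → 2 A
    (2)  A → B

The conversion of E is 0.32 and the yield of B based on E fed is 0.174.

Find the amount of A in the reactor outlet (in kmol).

62 kmol

Conversion of E: E consumed = 2ξ₁ = 0.32 × 424.7 → ξ₁ = 67.95 kmol.
Yield of B: 1ξ₂ / 424.7 = 0.174 → ξ₂ = 73.9 kmol.
Outlet amounts (n = n₀ + Σ ν·ξ):
  E: 424.7 − 2(67.95) = 288.8
  A: 0 + 2(67.95) − 1(73.9) = 62.01
  B: 0 + 1(73.9) = 73.9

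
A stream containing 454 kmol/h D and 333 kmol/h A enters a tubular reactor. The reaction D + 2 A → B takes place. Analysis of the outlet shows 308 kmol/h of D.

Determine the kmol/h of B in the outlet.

For D: n = n₀ − 1ξ → 308 = 454 − 1ξ, giving ξ = 146 kmol/h.
Outlet amounts (n = n₀ + ν ξ):
  D: 454 − 1(146) = 308
  A: 333 − 2(146) = 41
  B: 0 + 1(146) = 146

146 kmol/h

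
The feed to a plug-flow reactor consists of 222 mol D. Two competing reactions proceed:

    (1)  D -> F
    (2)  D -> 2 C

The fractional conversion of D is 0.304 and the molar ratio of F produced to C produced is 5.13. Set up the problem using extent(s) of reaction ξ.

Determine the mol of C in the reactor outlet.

12 mol

Conversion of D: D consumed = 0.304 × 222 = 67.49 mol = 1ξ₁ + 1ξ₂.
Selectivity: 1ξ₁ / (2ξ₂) = 5.13 → ξ₁ = 10.26 ξ₂.
Substitute: (1·10.26 + 1) ξ₂ = 67.49 → ξ₂ = 5.994 mol, ξ₁ = 61.49 mol.
Outlet amounts (n = n₀ + Σ ν·ξ):
  D: 222 − 1(61.49) − 1(5.994) = 154.5
  F: 0 + 1(61.49) = 61.49
  C: 0 + 2(5.994) = 11.99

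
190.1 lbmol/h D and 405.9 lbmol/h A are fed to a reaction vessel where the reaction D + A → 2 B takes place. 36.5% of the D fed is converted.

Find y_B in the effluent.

0.233

D reacted = 0.365 × 190.1 = 69.39 lbmol/h; ν_D = −1, so ξ = 69.39/1 = 69.39 lbmol/h.
Outlet amounts (n = n₀ + ν ξ):
  D: 190.1 − 1(69.39) = 120.7
  A: 405.9 − 1(69.39) = 336.5
  B: 0 + 2(69.39) = 138.8
Total out = 596 lbmol/h; y_B = 138.8 / 596 = 0.2328.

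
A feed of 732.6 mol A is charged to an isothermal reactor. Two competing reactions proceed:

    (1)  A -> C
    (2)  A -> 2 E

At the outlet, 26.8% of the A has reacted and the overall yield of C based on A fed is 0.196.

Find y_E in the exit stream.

0.134

Yield of C: 1ξ₁ / 732.6 = 0.196 → ξ₁ = 143.6 mol.
Conversion of A: 1ξ₁ + 1ξ₂ = 0.268 × 732.6 = 196.3 → ξ₂ = 52.75 mol.
Outlet amounts (n = n₀ + Σ ν·ξ):
  A: 732.6 − 1(143.6) − 1(52.75) = 536.3
  C: 0 + 1(143.6) = 143.6
  E: 0 + 2(52.75) = 105.5
Total out = 785.3 mol; y_E = 105.5 / 785.3 = 0.1343.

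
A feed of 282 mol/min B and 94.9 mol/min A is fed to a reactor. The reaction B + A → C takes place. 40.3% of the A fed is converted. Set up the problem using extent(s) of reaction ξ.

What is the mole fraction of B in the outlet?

A reacted = 0.403 × 94.9 = 38.24 mol/min; ν_A = −1, so ξ = 38.24/1 = 38.24 mol/min.
Outlet amounts (n = n₀ + ν ξ):
  B: 282 − 1(38.24) = 243.8
  A: 94.9 − 1(38.24) = 56.66
  C: 0 + 1(38.24) = 38.24
Total out = 338.7 mol/min; y_B = 243.8 / 338.7 = 0.7198.

0.72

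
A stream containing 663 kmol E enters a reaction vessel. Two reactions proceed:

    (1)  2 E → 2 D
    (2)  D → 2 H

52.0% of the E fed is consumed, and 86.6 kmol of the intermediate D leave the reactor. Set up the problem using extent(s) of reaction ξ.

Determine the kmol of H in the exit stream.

Conversion of E: E consumed = 2ξ₁ = 0.52 × 663 → ξ₁ = 172.4 kmol.
D balance: n_D = 0 + 2ξ₁ − 1ξ₂ = 86.6 → ξ₂ = (2·172.4 − 86.6)/1 = 258.2 kmol.
Outlet amounts (n = n₀ + Σ ν·ξ):
  E: 663 − 2(172.4) = 318.2
  D: 0 + 2(172.4) − 1(258.2) = 86.6
  H: 0 + 2(258.2) = 516.3

516 kmol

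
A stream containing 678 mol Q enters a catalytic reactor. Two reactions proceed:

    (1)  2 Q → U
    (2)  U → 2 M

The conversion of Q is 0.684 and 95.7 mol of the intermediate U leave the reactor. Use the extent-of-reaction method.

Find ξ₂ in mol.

Conversion of Q: Q consumed = 2ξ₁ = 0.684 × 678 → ξ₁ = 231.9 mol.
U balance: n_U = 0 + 1ξ₁ − 1ξ₂ = 95.7 → ξ₂ = (1·231.9 − 95.7)/1 = 136.2 mol.
Outlet amounts (n = n₀ + Σ ν·ξ):
  Q: 678 − 2(231.9) = 214.2
  U: 0 + 1(231.9) − 1(136.2) = 95.7
  M: 0 + 2(136.2) = 272.4

ξ₂ = 136 mol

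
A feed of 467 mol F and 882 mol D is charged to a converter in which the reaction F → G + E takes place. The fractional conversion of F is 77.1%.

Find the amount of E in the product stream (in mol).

F reacted = 0.771 × 467 = 360.1 mol; ν_F = −1, so ξ = 360.1/1 = 360.1 mol.
Outlet amounts (n = n₀ + ν ξ):
  F: 467 − 1(360.1) = 106.9
  G: 0 + 1(360.1) = 360.1
  E: 0 + 1(360.1) = 360.1
  D: 882 (inert)

360 mol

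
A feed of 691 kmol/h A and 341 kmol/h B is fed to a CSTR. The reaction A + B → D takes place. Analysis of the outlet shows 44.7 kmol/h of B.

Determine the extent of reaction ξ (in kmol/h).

ξ = 296 kmol/h

For B: n = n₀ − 1ξ → 44.7 = 341 − 1ξ, giving ξ = 296.3 kmol/h.
Outlet amounts (n = n₀ + ν ξ):
  A: 691 − 1(296.3) = 394.7
  B: 341 − 1(296.3) = 44.7
  D: 0 + 1(296.3) = 296.3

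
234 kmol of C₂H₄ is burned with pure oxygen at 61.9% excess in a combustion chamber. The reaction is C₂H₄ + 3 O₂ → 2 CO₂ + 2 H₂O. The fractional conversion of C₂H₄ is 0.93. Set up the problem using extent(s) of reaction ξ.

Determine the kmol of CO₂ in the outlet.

Stoichiometric O₂ = 3 × 234 = 702 kmol; O₂ fed = 702 × 1.619 = 1137 kmol.
Fuel reacted = 0.93 × 234 → ξ = 217.6 kmol.
Outlet (n = n₀ + ν ξ):
  C₂H₄: 234 − 1(217.6) = 16.38
  O₂: 1137 − 3(217.6) = 483.7
  CO₂: 0 + 2(217.6) = 435.2
  H₂O: 0 + 2(217.6) = 435.2

435 kmol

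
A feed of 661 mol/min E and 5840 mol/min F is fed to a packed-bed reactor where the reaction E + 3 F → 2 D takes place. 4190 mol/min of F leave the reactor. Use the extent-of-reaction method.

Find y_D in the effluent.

For F: n = n₀ − 3ξ → 4190 = 5840 − 3ξ, giving ξ = 550 mol/min.
Outlet amounts (n = n₀ + ν ξ):
  E: 661 − 1(550) = 111
  F: 5840 − 3(550) = 4190
  D: 0 + 2(550) = 1100
Total out = 5401 mol/min; y_D = 1100 / 5401 = 0.2037.

0.204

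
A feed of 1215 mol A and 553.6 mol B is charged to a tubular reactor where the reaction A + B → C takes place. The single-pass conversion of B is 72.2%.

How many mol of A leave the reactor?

B reacted = 0.722 × 553.6 = 399.7 mol; ν_B = −1, so ξ = 399.7/1 = 399.7 mol.
Outlet amounts (n = n₀ + ν ξ):
  A: 1215 − 1(399.7) = 815.3
  B: 553.6 − 1(399.7) = 153.9
  C: 0 + 1(399.7) = 399.7

815 mol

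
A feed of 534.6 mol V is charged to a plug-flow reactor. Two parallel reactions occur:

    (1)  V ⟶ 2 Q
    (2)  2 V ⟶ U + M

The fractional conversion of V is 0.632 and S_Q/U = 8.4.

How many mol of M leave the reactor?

Conversion of V: V consumed = 0.632 × 534.6 = 337.9 mol = 1ξ₁ + 2ξ₂.
Selectivity: 2ξ₁ / (1ξ₂) = 8.4 → ξ₁ = 4.2 ξ₂.
Substitute: (1·4.2 + 2) ξ₂ = 337.9 → ξ₂ = 54.49 mol, ξ₁ = 228.9 mol.
Outlet amounts (n = n₀ + Σ ν·ξ):
  V: 534.6 − 1(228.9) − 2(54.49) = 196.7
  Q: 0 + 2(228.9) = 457.8
  U: 0 + 1(54.49) = 54.49
  M: 0 + 1(54.49) = 54.49

54.5 mol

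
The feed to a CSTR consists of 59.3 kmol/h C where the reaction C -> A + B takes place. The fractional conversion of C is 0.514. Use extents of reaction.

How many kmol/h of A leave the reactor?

C reacted = 0.514 × 59.3 = 30.48 kmol/h; ν_C = −1, so ξ = 30.48/1 = 30.48 kmol/h.
Outlet amounts (n = n₀ + ν ξ):
  C: 59.3 − 1(30.48) = 28.82
  A: 0 + 1(30.48) = 30.48
  B: 0 + 1(30.48) = 30.48

30.5 kmol/h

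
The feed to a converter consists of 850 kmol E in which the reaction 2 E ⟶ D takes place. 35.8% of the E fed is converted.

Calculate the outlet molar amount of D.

152 kmol

E reacted = 0.358 × 850 = 304.3 kmol; ν_E = −2, so ξ = 304.3/2 = 152.2 kmol.
Outlet amounts (n = n₀ + ν ξ):
  E: 850 − 2(152.2) = 545.7
  D: 0 + 1(152.2) = 152.2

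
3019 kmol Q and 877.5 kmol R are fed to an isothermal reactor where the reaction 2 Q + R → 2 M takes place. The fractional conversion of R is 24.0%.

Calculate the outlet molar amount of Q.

2600 kmol

R reacted = 0.24 × 877.5 = 210.6 kmol; ν_R = −1, so ξ = 210.6/1 = 210.6 kmol.
Outlet amounts (n = n₀ + ν ξ):
  Q: 3019 − 2(210.6) = 2598
  R: 877.5 − 1(210.6) = 666.9
  M: 0 + 2(210.6) = 421.2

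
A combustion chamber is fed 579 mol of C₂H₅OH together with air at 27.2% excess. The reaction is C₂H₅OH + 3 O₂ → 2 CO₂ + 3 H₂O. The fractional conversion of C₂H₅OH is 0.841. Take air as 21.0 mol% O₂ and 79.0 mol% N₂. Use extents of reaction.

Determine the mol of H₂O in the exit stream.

Stoichiometric O₂ = 3 × 579 = 1737 mol; O₂ fed = 1737 × 1.272 = 2209 mol.
N₂ fed = 2209 × 79/21 = 8312 mol.
Fuel reacted = 0.841 × 579 → ξ = 486.9 mol.
Outlet (n = n₀ + ν ξ):
  C₂H₅OH: 579 − 1(486.9) = 92.06
  O₂: 2209 − 3(486.9) = 748.6
  N₂: 8312 (inert)
  CO₂: 0 + 2(486.9) = 973.9
  H₂O: 0 + 3(486.9) = 1461

1460 mol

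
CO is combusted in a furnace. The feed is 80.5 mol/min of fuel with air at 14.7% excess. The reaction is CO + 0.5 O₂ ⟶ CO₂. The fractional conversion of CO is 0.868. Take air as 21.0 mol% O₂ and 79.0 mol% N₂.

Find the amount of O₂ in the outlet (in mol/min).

Stoichiometric O₂ = 0.5 × 80.5 = 40.25 mol/min; O₂ fed = 40.25 × 1.147 = 46.17 mol/min.
N₂ fed = 46.17 × 79/21 = 173.7 mol/min.
Fuel reacted = 0.868 × 80.5 → ξ = 69.87 mol/min.
Outlet (n = n₀ + ν ξ):
  CO: 80.5 − 1(69.87) = 10.63
  O₂: 46.17 − 0.5(69.87) = 11.23
  N₂: 173.7 (inert)
  CO₂: 0 + 1(69.87) = 69.87

11.2 mol/min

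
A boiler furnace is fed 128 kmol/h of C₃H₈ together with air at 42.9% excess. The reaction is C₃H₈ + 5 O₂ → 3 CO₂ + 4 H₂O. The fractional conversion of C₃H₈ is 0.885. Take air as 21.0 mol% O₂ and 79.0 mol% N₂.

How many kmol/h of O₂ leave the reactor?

Stoichiometric O₂ = 5 × 128 = 640 kmol/h; O₂ fed = 640 × 1.429 = 914.6 kmol/h.
N₂ fed = 914.6 × 79/21 = 3440 kmol/h.
Fuel reacted = 0.885 × 128 → ξ = 113.3 kmol/h.
Outlet (n = n₀ + ν ξ):
  C₃H₈: 128 − 1(113.3) = 14.72
  O₂: 914.6 − 5(113.3) = 348.2
  N₂: 3440 (inert)
  CO₂: 0 + 3(113.3) = 339.8
  H₂O: 0 + 4(113.3) = 453.1

348 kmol/h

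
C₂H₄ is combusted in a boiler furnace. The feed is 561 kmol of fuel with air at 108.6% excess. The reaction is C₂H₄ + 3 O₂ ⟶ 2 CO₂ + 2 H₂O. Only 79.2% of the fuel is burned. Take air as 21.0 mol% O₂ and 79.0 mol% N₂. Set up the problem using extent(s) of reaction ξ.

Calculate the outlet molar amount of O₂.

2180 kmol

Stoichiometric O₂ = 3 × 561 = 1683 kmol; O₂ fed = 1683 × 2.086 = 3511 kmol.
N₂ fed = 3511 × 79/21 = 13210 kmol.
Fuel reacted = 0.792 × 561 → ξ = 444.3 kmol.
Outlet (n = n₀ + ν ξ):
  C₂H₄: 561 − 1(444.3) = 116.7
  O₂: 3511 − 3(444.3) = 2178
  N₂: 13210 (inert)
  CO₂: 0 + 2(444.3) = 888.6
  H₂O: 0 + 2(444.3) = 888.6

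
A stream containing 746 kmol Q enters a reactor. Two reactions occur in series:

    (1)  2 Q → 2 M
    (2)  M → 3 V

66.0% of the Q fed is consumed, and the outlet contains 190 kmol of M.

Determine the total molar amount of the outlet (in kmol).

1350 kmol

Conversion of Q: Q consumed = 2ξ₁ = 0.66 × 746 → ξ₁ = 246.2 kmol.
M balance: n_M = 0 + 2ξ₁ − 1ξ₂ = 190 → ξ₂ = (2·246.2 − 190)/1 = 302.4 kmol.
Outlet amounts (n = n₀ + Σ ν·ξ):
  Q: 746 − 2(246.2) = 253.6
  M: 0 + 2(246.2) − 1(302.4) = 190
  V: 0 + 3(302.4) = 907.1
Total out = 253.6 + 190 + 907.1 = 1351 kmol.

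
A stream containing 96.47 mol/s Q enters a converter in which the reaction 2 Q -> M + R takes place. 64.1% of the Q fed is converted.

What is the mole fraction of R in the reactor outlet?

Q reacted = 0.641 × 96.47 = 61.84 mol/s; ν_Q = −2, so ξ = 61.84/2 = 30.92 mol/s.
Outlet amounts (n = n₀ + ν ξ):
  Q: 96.47 − 2(30.92) = 34.63
  M: 0 + 1(30.92) = 30.92
  R: 0 + 1(30.92) = 30.92
Total out = 96.47 mol/s; y_R = 30.92 / 96.47 = 0.3205.

0.321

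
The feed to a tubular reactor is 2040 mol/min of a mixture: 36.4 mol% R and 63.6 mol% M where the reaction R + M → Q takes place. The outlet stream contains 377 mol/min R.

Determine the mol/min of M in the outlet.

For R: n = n₀ − 1ξ → 377 = 742.6 − 1ξ, giving ξ = 365.6 mol/min.
Outlet amounts (n = n₀ + ν ξ):
  R: 742.6 − 1(365.6) = 377
  M: 1297 − 1(365.6) = 931.9
  Q: 0 + 1(365.6) = 365.6

932 mol/min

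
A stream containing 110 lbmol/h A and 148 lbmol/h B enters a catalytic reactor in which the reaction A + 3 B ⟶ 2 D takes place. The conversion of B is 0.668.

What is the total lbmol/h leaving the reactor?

192 lbmol/h

B reacted = 0.668 × 148 = 98.86 lbmol/h; ν_B = −3, so ξ = 98.86/3 = 32.95 lbmol/h.
Outlet amounts (n = n₀ + ν ξ):
  A: 110 − 1(32.95) = 77.05
  B: 148 − 3(32.95) = 49.14
  D: 0 + 2(32.95) = 65.91
Total out = 77.05 + 49.14 + 65.91 = 192.1 lbmol/h.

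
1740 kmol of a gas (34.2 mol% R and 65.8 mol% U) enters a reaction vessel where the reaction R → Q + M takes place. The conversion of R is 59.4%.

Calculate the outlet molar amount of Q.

353 kmol

R reacted = 0.594 × 595.1 = 353.5 kmol; ν_R = −1, so ξ = 353.5/1 = 353.5 kmol.
Outlet amounts (n = n₀ + ν ξ):
  R: 595.1 − 1(353.5) = 241.6
  Q: 0 + 1(353.5) = 353.5
  M: 0 + 1(353.5) = 353.5
  U: 1145 (inert)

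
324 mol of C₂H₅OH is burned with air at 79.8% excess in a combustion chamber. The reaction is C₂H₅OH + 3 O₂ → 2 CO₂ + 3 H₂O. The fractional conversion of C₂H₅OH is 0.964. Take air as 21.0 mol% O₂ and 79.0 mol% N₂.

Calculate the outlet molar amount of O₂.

811 mol

Stoichiometric O₂ = 3 × 324 = 972 mol; O₂ fed = 972 × 1.798 = 1748 mol.
N₂ fed = 1748 × 79/21 = 6575 mol.
Fuel reacted = 0.964 × 324 → ξ = 312.3 mol.
Outlet (n = n₀ + ν ξ):
  C₂H₅OH: 324 − 1(312.3) = 11.66
  O₂: 1748 − 3(312.3) = 810.6
  N₂: 6575 (inert)
  CO₂: 0 + 2(312.3) = 624.7
  H₂O: 0 + 3(312.3) = 937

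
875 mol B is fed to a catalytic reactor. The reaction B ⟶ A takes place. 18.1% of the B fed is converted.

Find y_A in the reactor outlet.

0.181

B reacted = 0.181 × 875 = 158.4 mol; ν_B = −1, so ξ = 158.4/1 = 158.4 mol.
Outlet amounts (n = n₀ + ν ξ):
  B: 875 − 1(158.4) = 716.6
  A: 0 + 1(158.4) = 158.4
Total out = 875 mol; y_A = 158.4 / 875 = 0.181.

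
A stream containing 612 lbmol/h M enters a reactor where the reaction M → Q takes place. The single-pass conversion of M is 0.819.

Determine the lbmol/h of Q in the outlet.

M reacted = 0.819 × 612 = 501.2 lbmol/h; ν_M = −1, so ξ = 501.2/1 = 501.2 lbmol/h.
Outlet amounts (n = n₀ + ν ξ):
  M: 612 − 1(501.2) = 110.8
  Q: 0 + 1(501.2) = 501.2

501 lbmol/h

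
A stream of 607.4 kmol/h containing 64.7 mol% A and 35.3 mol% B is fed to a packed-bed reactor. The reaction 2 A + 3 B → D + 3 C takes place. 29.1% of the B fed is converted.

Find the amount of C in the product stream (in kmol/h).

62.4 kmol/h

B reacted = 0.291 × 214.4 = 62.39 kmol/h; ν_B = −3, so ξ = 62.39/3 = 20.8 kmol/h.
Outlet amounts (n = n₀ + ν ξ):
  A: 393 − 2(20.8) = 351.4
  B: 214.4 − 3(20.8) = 152
  D: 0 + 1(20.8) = 20.8
  C: 0 + 3(20.8) = 62.39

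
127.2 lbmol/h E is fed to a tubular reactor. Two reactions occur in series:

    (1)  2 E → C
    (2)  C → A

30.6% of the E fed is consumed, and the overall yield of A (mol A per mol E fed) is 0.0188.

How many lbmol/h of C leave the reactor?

17.1 lbmol/h

Conversion of E: E consumed = 2ξ₁ = 0.306 × 127.2 → ξ₁ = 19.46 lbmol/h.
Yield of A: 1ξ₂ / 127.2 = 0.0188 → ξ₂ = 2.391 lbmol/h.
Outlet amounts (n = n₀ + Σ ν·ξ):
  E: 127.2 − 2(19.46) = 88.28
  C: 0 + 1(19.46) − 1(2.391) = 17.07
  A: 0 + 1(2.391) = 2.391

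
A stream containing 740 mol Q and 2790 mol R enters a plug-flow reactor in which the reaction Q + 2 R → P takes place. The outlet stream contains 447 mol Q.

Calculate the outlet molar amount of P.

293 mol

For Q: n = n₀ − 1ξ → 447 = 740 − 1ξ, giving ξ = 293 mol.
Outlet amounts (n = n₀ + ν ξ):
  Q: 740 − 1(293) = 447
  R: 2790 − 2(293) = 2204
  P: 0 + 1(293) = 293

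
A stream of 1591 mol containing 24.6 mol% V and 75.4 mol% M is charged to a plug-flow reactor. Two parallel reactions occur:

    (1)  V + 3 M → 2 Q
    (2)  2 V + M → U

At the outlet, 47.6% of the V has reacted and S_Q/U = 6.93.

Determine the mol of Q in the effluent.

Conversion of V: V consumed = 0.476 × 391.4 = 186.3 mol = 1ξ₁ + 2ξ₂.
Selectivity: 2ξ₁ / (1ξ₂) = 6.93 → ξ₁ = 3.465 ξ₂.
Substitute: (1·3.465 + 2) ξ₂ = 186.3 → ξ₂ = 34.09 mol, ξ₁ = 118.1 mol.
Outlet amounts (n = n₀ + Σ ν·ξ):
  V: 391.4 − 1(118.1) − 2(34.09) = 205.1
  M: 1200 − 3(118.1) − 1(34.09) = 811.2
  Q: 0 + 2(118.1) = 236.2
  U: 0 + 1(34.09) = 34.09

236 mol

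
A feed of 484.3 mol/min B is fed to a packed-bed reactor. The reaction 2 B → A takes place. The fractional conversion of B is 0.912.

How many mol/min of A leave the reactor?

B reacted = 0.912 × 484.3 = 441.7 mol/min; ν_B = −2, so ξ = 441.7/2 = 220.8 mol/min.
Outlet amounts (n = n₀ + ν ξ):
  B: 484.3 − 2(220.8) = 42.62
  A: 0 + 1(220.8) = 220.8

221 mol/min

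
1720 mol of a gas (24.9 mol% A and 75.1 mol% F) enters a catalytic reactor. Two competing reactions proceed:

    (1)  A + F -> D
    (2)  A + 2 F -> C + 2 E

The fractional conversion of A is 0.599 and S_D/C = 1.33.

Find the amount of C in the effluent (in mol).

Conversion of A: A consumed = 0.599 × 428.3 = 256.5 mol = 1ξ₁ + 1ξ₂.
Selectivity: 1ξ₁ / (1ξ₂) = 1.33 → ξ₁ = 1.33 ξ₂.
Substitute: (1·1.33 + 1) ξ₂ = 256.5 → ξ₂ = 110.1 mol, ξ₁ = 146.4 mol.
Outlet amounts (n = n₀ + Σ ν·ξ):
  A: 428.3 − 1(146.4) − 1(110.1) = 171.7
  F: 1292 − 1(146.4) − 2(110.1) = 925.1
  D: 0 + 1(146.4) = 146.4
  C: 0 + 1(110.1) = 110.1
  E: 0 + 2(110.1) = 220.2

110 mol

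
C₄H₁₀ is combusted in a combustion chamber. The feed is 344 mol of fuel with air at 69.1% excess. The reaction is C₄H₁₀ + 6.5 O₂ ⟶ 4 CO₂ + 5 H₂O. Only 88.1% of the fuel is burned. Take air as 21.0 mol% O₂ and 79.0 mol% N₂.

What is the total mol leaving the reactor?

Stoichiometric O₂ = 6.5 × 344 = 2236 mol; O₂ fed = 2236 × 1.691 = 3781 mol.
N₂ fed = 3781 × 79/21 = 14220 mol.
Fuel reacted = 0.881 × 344 → ξ = 303.1 mol.
Outlet (n = n₀ + ν ξ):
  C₄H₁₀: 344 − 1(303.1) = 40.94
  O₂: 3781 − 6.5(303.1) = 1811
  N₂: 14220 (inert)
  CO₂: 0 + 4(303.1) = 1212
  H₂O: 0 + 5(303.1) = 1515
Total out = 40.94 + 1811 + 14220 + 1212 + 1515 = 18800 mol.

18800 mol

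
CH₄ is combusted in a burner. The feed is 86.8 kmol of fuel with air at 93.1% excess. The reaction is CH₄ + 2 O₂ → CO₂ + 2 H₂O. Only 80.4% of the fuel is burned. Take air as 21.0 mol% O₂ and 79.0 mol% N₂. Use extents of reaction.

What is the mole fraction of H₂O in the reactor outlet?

0.0829

Stoichiometric O₂ = 2 × 86.8 = 173.6 kmol; O₂ fed = 173.6 × 1.931 = 335.2 kmol.
N₂ fed = 335.2 × 79/21 = 1261 kmol.
Fuel reacted = 0.804 × 86.8 → ξ = 69.79 kmol.
Outlet (n = n₀ + ν ξ):
  CH₄: 86.8 − 1(69.79) = 17.01
  O₂: 335.2 − 2(69.79) = 195.6
  N₂: 1261 (inert)
  CO₂: 0 + 1(69.79) = 69.79
  H₂O: 0 + 2(69.79) = 139.6
Total out = 1683 kmol; y_H₂O = 139.6 / 1683 = 0.08293.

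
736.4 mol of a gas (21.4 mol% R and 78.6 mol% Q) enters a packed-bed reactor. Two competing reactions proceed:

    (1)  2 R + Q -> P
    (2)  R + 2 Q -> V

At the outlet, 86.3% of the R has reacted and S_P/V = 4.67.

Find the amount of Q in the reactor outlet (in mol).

Conversion of R: R consumed = 0.863 × 157.6 = 136 mol = 2ξ₁ + 1ξ₂.
Selectivity: 1ξ₁ / (1ξ₂) = 4.67 → ξ₁ = 4.67 ξ₂.
Substitute: (2·4.67 + 1) ξ₂ = 136 → ξ₂ = 13.15 mol, ξ₁ = 61.42 mol.
Outlet amounts (n = n₀ + Σ ν·ξ):
  R: 157.6 − 2(61.42) − 1(13.15) = 21.59
  Q: 578.8 − 1(61.42) − 2(13.15) = 491.1
  P: 0 + 1(61.42) = 61.42
  V: 0 + 1(13.15) = 13.15

491 mol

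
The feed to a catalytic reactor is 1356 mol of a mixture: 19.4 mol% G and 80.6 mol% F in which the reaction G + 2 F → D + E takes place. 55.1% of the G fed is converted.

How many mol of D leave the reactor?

145 mol

G reacted = 0.551 × 263.1 = 144.9 mol; ν_G = −1, so ξ = 144.9/1 = 144.9 mol.
Outlet amounts (n = n₀ + ν ξ):
  G: 263.1 − 1(144.9) = 118.1
  F: 1093 − 2(144.9) = 803
  D: 0 + 1(144.9) = 144.9
  E: 0 + 1(144.9) = 144.9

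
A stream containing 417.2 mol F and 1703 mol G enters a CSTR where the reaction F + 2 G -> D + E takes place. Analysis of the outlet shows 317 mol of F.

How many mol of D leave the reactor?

For F: n = n₀ − 1ξ → 317 = 417.2 − 1ξ, giving ξ = 100.2 mol.
Outlet amounts (n = n₀ + ν ξ):
  F: 417.2 − 1(100.2) = 317
  G: 1703 − 2(100.2) = 1503
  D: 0 + 1(100.2) = 100.2
  E: 0 + 1(100.2) = 100.2

100 mol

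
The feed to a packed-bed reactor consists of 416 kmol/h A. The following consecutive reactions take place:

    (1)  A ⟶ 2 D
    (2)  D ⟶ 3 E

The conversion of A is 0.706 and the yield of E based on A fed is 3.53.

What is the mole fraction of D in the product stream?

0.058

Conversion of A: A consumed = 1ξ₁ = 0.706 × 416 → ξ₁ = 293.7 kmol/h.
Yield of E: 3ξ₂ / 416 = 3.53 → ξ₂ = 489.5 kmol/h.
Outlet amounts (n = n₀ + Σ ν·ξ):
  A: 416 − 1(293.7) = 122.3
  D: 0 + 2(293.7) − 1(489.5) = 97.9
  E: 0 + 3(489.5) = 1468
Total out = 1689 kmol/h; y_D = 97.9 / 1689 = 0.05797.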